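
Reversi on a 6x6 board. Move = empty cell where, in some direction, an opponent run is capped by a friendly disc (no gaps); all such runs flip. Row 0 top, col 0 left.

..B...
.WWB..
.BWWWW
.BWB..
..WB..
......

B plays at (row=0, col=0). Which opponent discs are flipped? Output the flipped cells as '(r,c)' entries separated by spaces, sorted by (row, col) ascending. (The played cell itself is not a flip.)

Answer: (1,1) (2,2)

Derivation:
Dir NW: edge -> no flip
Dir N: edge -> no flip
Dir NE: edge -> no flip
Dir W: edge -> no flip
Dir E: first cell '.' (not opp) -> no flip
Dir SW: edge -> no flip
Dir S: first cell '.' (not opp) -> no flip
Dir SE: opp run (1,1) (2,2) capped by B -> flip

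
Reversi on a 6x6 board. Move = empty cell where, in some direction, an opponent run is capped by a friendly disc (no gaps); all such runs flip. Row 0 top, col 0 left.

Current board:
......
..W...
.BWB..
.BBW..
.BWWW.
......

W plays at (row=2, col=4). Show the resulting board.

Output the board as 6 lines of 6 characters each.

Place W at (2,4); scan 8 dirs for brackets.
Dir NW: first cell '.' (not opp) -> no flip
Dir N: first cell '.' (not opp) -> no flip
Dir NE: first cell '.' (not opp) -> no flip
Dir W: opp run (2,3) capped by W -> flip
Dir E: first cell '.' (not opp) -> no flip
Dir SW: first cell 'W' (not opp) -> no flip
Dir S: first cell '.' (not opp) -> no flip
Dir SE: first cell '.' (not opp) -> no flip
All flips: (2,3)

Answer: ......
..W...
.BWWW.
.BBW..
.BWWW.
......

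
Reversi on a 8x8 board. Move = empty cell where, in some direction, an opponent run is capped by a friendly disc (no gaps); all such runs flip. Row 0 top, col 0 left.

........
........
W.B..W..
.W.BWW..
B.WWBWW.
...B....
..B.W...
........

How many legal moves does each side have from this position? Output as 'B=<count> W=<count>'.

-- B to move --
(1,0): no bracket -> illegal
(1,1): no bracket -> illegal
(1,4): no bracket -> illegal
(1,5): no bracket -> illegal
(1,6): no bracket -> illegal
(2,1): no bracket -> illegal
(2,3): no bracket -> illegal
(2,4): flips 1 -> legal
(2,6): flips 1 -> legal
(3,0): no bracket -> illegal
(3,2): no bracket -> illegal
(3,6): flips 2 -> legal
(3,7): no bracket -> illegal
(4,1): flips 2 -> legal
(4,7): flips 2 -> legal
(5,1): flips 1 -> legal
(5,2): no bracket -> illegal
(5,4): no bracket -> illegal
(5,5): no bracket -> illegal
(5,6): no bracket -> illegal
(5,7): no bracket -> illegal
(6,3): no bracket -> illegal
(6,5): no bracket -> illegal
(7,3): no bracket -> illegal
(7,4): no bracket -> illegal
(7,5): flips 1 -> legal
B mobility = 7
-- W to move --
(1,1): no bracket -> illegal
(1,2): no bracket -> illegal
(1,3): flips 1 -> legal
(2,1): no bracket -> illegal
(2,3): flips 1 -> legal
(2,4): flips 1 -> legal
(3,0): no bracket -> illegal
(3,2): flips 1 -> legal
(4,1): no bracket -> illegal
(5,0): no bracket -> illegal
(5,1): no bracket -> illegal
(5,2): no bracket -> illegal
(5,4): flips 1 -> legal
(5,5): no bracket -> illegal
(6,1): no bracket -> illegal
(6,3): flips 1 -> legal
(7,1): flips 3 -> legal
(7,2): no bracket -> illegal
(7,3): no bracket -> illegal
W mobility = 7

Answer: B=7 W=7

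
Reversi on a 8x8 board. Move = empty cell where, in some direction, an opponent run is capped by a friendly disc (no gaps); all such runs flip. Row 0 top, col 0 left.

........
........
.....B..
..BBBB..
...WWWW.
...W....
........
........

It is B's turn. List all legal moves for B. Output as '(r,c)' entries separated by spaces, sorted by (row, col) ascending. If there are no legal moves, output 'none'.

Answer: (5,2) (5,4) (5,5) (5,6) (5,7) (6,2) (6,3)

Derivation:
(3,6): no bracket -> illegal
(3,7): no bracket -> illegal
(4,2): no bracket -> illegal
(4,7): no bracket -> illegal
(5,2): flips 1 -> legal
(5,4): flips 2 -> legal
(5,5): flips 2 -> legal
(5,6): flips 1 -> legal
(5,7): flips 1 -> legal
(6,2): flips 2 -> legal
(6,3): flips 2 -> legal
(6,4): no bracket -> illegal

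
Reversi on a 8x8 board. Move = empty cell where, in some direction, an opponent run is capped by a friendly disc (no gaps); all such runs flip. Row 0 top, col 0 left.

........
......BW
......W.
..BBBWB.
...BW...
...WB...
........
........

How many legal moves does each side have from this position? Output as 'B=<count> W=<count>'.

Answer: B=4 W=11

Derivation:
-- B to move --
(0,6): no bracket -> illegal
(0,7): no bracket -> illegal
(1,5): no bracket -> illegal
(2,4): no bracket -> illegal
(2,5): no bracket -> illegal
(2,7): no bracket -> illegal
(3,7): no bracket -> illegal
(4,2): no bracket -> illegal
(4,5): flips 1 -> legal
(4,6): no bracket -> illegal
(5,2): flips 1 -> legal
(5,5): flips 1 -> legal
(6,2): no bracket -> illegal
(6,3): flips 1 -> legal
(6,4): no bracket -> illegal
B mobility = 4
-- W to move --
(0,5): no bracket -> illegal
(0,6): flips 1 -> legal
(0,7): no bracket -> illegal
(1,5): flips 1 -> legal
(2,1): no bracket -> illegal
(2,2): flips 1 -> legal
(2,3): flips 2 -> legal
(2,4): flips 1 -> legal
(2,5): no bracket -> illegal
(2,7): no bracket -> illegal
(3,1): flips 3 -> legal
(3,7): flips 1 -> legal
(4,1): no bracket -> illegal
(4,2): flips 1 -> legal
(4,5): no bracket -> illegal
(4,6): flips 1 -> legal
(4,7): no bracket -> illegal
(5,2): no bracket -> illegal
(5,5): flips 1 -> legal
(6,3): no bracket -> illegal
(6,4): flips 1 -> legal
(6,5): no bracket -> illegal
W mobility = 11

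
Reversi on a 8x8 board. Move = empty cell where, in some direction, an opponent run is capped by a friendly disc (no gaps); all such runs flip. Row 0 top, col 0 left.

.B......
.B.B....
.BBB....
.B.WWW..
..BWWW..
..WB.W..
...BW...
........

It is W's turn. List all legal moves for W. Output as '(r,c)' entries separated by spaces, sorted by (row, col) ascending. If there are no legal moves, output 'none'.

Answer: (0,0) (0,3) (1,2) (2,0) (3,2) (4,1) (5,1) (5,4) (6,2) (7,3) (7,4)

Derivation:
(0,0): flips 2 -> legal
(0,2): no bracket -> illegal
(0,3): flips 2 -> legal
(0,4): no bracket -> illegal
(1,0): no bracket -> illegal
(1,2): flips 1 -> legal
(1,4): no bracket -> illegal
(2,0): flips 3 -> legal
(2,4): no bracket -> illegal
(3,0): no bracket -> illegal
(3,2): flips 1 -> legal
(4,0): no bracket -> illegal
(4,1): flips 1 -> legal
(5,1): flips 1 -> legal
(5,4): flips 1 -> legal
(6,2): flips 2 -> legal
(7,2): no bracket -> illegal
(7,3): flips 2 -> legal
(7,4): flips 1 -> legal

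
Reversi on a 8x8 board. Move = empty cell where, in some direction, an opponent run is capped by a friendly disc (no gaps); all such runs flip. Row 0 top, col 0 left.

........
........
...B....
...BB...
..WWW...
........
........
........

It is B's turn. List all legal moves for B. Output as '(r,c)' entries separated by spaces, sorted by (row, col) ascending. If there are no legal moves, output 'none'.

Answer: (5,1) (5,2) (5,3) (5,4) (5,5)

Derivation:
(3,1): no bracket -> illegal
(3,2): no bracket -> illegal
(3,5): no bracket -> illegal
(4,1): no bracket -> illegal
(4,5): no bracket -> illegal
(5,1): flips 1 -> legal
(5,2): flips 1 -> legal
(5,3): flips 1 -> legal
(5,4): flips 1 -> legal
(5,5): flips 1 -> legal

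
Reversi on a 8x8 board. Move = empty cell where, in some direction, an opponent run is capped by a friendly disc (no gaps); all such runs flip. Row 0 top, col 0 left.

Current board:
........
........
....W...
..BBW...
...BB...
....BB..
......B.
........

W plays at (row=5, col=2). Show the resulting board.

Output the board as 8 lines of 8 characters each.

Answer: ........
........
....W...
..BBW...
...WB...
..W.BB..
......B.
........

Derivation:
Place W at (5,2); scan 8 dirs for brackets.
Dir NW: first cell '.' (not opp) -> no flip
Dir N: first cell '.' (not opp) -> no flip
Dir NE: opp run (4,3) capped by W -> flip
Dir W: first cell '.' (not opp) -> no flip
Dir E: first cell '.' (not opp) -> no flip
Dir SW: first cell '.' (not opp) -> no flip
Dir S: first cell '.' (not opp) -> no flip
Dir SE: first cell '.' (not opp) -> no flip
All flips: (4,3)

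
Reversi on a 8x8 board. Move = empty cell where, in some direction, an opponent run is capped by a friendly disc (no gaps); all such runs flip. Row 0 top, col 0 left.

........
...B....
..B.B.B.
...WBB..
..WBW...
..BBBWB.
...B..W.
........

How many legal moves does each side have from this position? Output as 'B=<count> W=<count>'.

-- B to move --
(2,3): flips 1 -> legal
(3,1): flips 1 -> legal
(3,2): flips 2 -> legal
(4,1): flips 1 -> legal
(4,5): flips 1 -> legal
(4,6): no bracket -> illegal
(5,1): flips 2 -> legal
(5,7): no bracket -> illegal
(6,4): no bracket -> illegal
(6,5): no bracket -> illegal
(6,7): no bracket -> illegal
(7,5): no bracket -> illegal
(7,6): flips 1 -> legal
(7,7): flips 4 -> legal
B mobility = 8
-- W to move --
(0,2): no bracket -> illegal
(0,3): no bracket -> illegal
(0,4): no bracket -> illegal
(1,1): flips 1 -> legal
(1,2): no bracket -> illegal
(1,4): flips 2 -> legal
(1,5): flips 1 -> legal
(1,6): no bracket -> illegal
(1,7): flips 2 -> legal
(2,1): no bracket -> illegal
(2,3): no bracket -> illegal
(2,5): no bracket -> illegal
(2,7): no bracket -> illegal
(3,1): no bracket -> illegal
(3,2): no bracket -> illegal
(3,6): flips 2 -> legal
(3,7): no bracket -> illegal
(4,1): no bracket -> illegal
(4,5): no bracket -> illegal
(4,6): flips 1 -> legal
(4,7): no bracket -> illegal
(5,1): flips 3 -> legal
(5,7): flips 1 -> legal
(6,1): no bracket -> illegal
(6,2): flips 2 -> legal
(6,4): flips 2 -> legal
(6,5): no bracket -> illegal
(6,7): no bracket -> illegal
(7,2): no bracket -> illegal
(7,3): flips 3 -> legal
(7,4): no bracket -> illegal
W mobility = 11

Answer: B=8 W=11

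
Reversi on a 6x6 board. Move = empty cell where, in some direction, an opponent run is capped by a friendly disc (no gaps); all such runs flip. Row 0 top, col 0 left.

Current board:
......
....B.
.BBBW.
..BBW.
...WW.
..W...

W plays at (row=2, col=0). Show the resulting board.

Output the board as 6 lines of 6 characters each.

Place W at (2,0); scan 8 dirs for brackets.
Dir NW: edge -> no flip
Dir N: first cell '.' (not opp) -> no flip
Dir NE: first cell '.' (not opp) -> no flip
Dir W: edge -> no flip
Dir E: opp run (2,1) (2,2) (2,3) capped by W -> flip
Dir SW: edge -> no flip
Dir S: first cell '.' (not opp) -> no flip
Dir SE: first cell '.' (not opp) -> no flip
All flips: (2,1) (2,2) (2,3)

Answer: ......
....B.
WWWWW.
..BBW.
...WW.
..W...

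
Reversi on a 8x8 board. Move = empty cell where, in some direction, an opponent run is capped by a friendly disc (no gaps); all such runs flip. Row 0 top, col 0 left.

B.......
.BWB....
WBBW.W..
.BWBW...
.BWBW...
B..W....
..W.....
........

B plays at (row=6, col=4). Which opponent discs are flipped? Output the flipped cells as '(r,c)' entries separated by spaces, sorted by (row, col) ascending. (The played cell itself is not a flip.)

Answer: (4,2) (5,3)

Derivation:
Dir NW: opp run (5,3) (4,2) capped by B -> flip
Dir N: first cell '.' (not opp) -> no flip
Dir NE: first cell '.' (not opp) -> no flip
Dir W: first cell '.' (not opp) -> no flip
Dir E: first cell '.' (not opp) -> no flip
Dir SW: first cell '.' (not opp) -> no flip
Dir S: first cell '.' (not opp) -> no flip
Dir SE: first cell '.' (not opp) -> no flip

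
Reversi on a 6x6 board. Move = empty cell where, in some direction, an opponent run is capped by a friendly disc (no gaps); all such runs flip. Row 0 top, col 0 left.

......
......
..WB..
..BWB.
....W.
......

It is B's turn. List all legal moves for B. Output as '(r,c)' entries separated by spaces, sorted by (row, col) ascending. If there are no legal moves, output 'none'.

(1,1): no bracket -> illegal
(1,2): flips 1 -> legal
(1,3): no bracket -> illegal
(2,1): flips 1 -> legal
(2,4): no bracket -> illegal
(3,1): no bracket -> illegal
(3,5): no bracket -> illegal
(4,2): no bracket -> illegal
(4,3): flips 1 -> legal
(4,5): no bracket -> illegal
(5,3): no bracket -> illegal
(5,4): flips 1 -> legal
(5,5): no bracket -> illegal

Answer: (1,2) (2,1) (4,3) (5,4)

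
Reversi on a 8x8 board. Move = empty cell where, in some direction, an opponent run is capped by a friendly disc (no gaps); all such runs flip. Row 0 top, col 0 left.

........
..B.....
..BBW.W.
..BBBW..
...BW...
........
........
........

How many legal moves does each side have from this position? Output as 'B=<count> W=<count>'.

Answer: B=7 W=4

Derivation:
-- B to move --
(1,3): no bracket -> illegal
(1,4): flips 1 -> legal
(1,5): flips 1 -> legal
(1,6): no bracket -> illegal
(1,7): no bracket -> illegal
(2,5): flips 1 -> legal
(2,7): no bracket -> illegal
(3,6): flips 1 -> legal
(3,7): no bracket -> illegal
(4,5): flips 1 -> legal
(4,6): no bracket -> illegal
(5,3): no bracket -> illegal
(5,4): flips 1 -> legal
(5,5): flips 1 -> legal
B mobility = 7
-- W to move --
(0,1): no bracket -> illegal
(0,2): no bracket -> illegal
(0,3): no bracket -> illegal
(1,1): flips 2 -> legal
(1,3): no bracket -> illegal
(1,4): no bracket -> illegal
(2,1): flips 2 -> legal
(2,5): no bracket -> illegal
(3,1): flips 3 -> legal
(4,1): no bracket -> illegal
(4,2): flips 2 -> legal
(4,5): no bracket -> illegal
(5,2): no bracket -> illegal
(5,3): no bracket -> illegal
(5,4): no bracket -> illegal
W mobility = 4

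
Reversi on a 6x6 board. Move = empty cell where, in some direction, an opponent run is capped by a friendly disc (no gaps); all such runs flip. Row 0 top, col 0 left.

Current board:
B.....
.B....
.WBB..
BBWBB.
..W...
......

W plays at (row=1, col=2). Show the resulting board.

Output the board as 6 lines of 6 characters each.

Answer: B.....
.BW...
.WWB..
BBWBB.
..W...
......

Derivation:
Place W at (1,2); scan 8 dirs for brackets.
Dir NW: first cell '.' (not opp) -> no flip
Dir N: first cell '.' (not opp) -> no flip
Dir NE: first cell '.' (not opp) -> no flip
Dir W: opp run (1,1), next='.' -> no flip
Dir E: first cell '.' (not opp) -> no flip
Dir SW: first cell 'W' (not opp) -> no flip
Dir S: opp run (2,2) capped by W -> flip
Dir SE: opp run (2,3) (3,4), next='.' -> no flip
All flips: (2,2)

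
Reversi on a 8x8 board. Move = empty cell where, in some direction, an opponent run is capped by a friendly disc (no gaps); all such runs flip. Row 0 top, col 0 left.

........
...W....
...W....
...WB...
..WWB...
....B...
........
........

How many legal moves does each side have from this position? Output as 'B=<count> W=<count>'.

Answer: B=5 W=5

Derivation:
-- B to move --
(0,2): no bracket -> illegal
(0,3): no bracket -> illegal
(0,4): no bracket -> illegal
(1,2): flips 1 -> legal
(1,4): no bracket -> illegal
(2,2): flips 1 -> legal
(2,4): no bracket -> illegal
(3,1): no bracket -> illegal
(3,2): flips 2 -> legal
(4,1): flips 2 -> legal
(5,1): no bracket -> illegal
(5,2): flips 1 -> legal
(5,3): no bracket -> illegal
B mobility = 5
-- W to move --
(2,4): no bracket -> illegal
(2,5): flips 1 -> legal
(3,5): flips 1 -> legal
(4,5): flips 2 -> legal
(5,3): no bracket -> illegal
(5,5): flips 1 -> legal
(6,3): no bracket -> illegal
(6,4): no bracket -> illegal
(6,5): flips 1 -> legal
W mobility = 5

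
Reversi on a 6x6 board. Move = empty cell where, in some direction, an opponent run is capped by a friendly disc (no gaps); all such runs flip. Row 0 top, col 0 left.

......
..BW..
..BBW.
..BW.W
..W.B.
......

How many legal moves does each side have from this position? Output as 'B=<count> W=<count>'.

-- B to move --
(0,2): no bracket -> illegal
(0,3): flips 1 -> legal
(0,4): flips 1 -> legal
(1,4): flips 1 -> legal
(1,5): no bracket -> illegal
(2,5): flips 1 -> legal
(3,1): no bracket -> illegal
(3,4): flips 1 -> legal
(4,1): no bracket -> illegal
(4,3): flips 1 -> legal
(4,5): no bracket -> illegal
(5,1): no bracket -> illegal
(5,2): flips 1 -> legal
(5,3): no bracket -> illegal
B mobility = 7
-- W to move --
(0,1): no bracket -> illegal
(0,2): flips 3 -> legal
(0,3): no bracket -> illegal
(1,1): flips 2 -> legal
(1,4): no bracket -> illegal
(2,1): flips 2 -> legal
(3,1): flips 2 -> legal
(3,4): no bracket -> illegal
(4,1): no bracket -> illegal
(4,3): no bracket -> illegal
(4,5): no bracket -> illegal
(5,3): flips 1 -> legal
(5,4): no bracket -> illegal
(5,5): flips 1 -> legal
W mobility = 6

Answer: B=7 W=6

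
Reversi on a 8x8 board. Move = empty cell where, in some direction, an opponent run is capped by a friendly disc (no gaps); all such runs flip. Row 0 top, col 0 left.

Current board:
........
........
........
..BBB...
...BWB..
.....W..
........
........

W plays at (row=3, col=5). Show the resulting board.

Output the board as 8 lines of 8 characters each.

Place W at (3,5); scan 8 dirs for brackets.
Dir NW: first cell '.' (not opp) -> no flip
Dir N: first cell '.' (not opp) -> no flip
Dir NE: first cell '.' (not opp) -> no flip
Dir W: opp run (3,4) (3,3) (3,2), next='.' -> no flip
Dir E: first cell '.' (not opp) -> no flip
Dir SW: first cell 'W' (not opp) -> no flip
Dir S: opp run (4,5) capped by W -> flip
Dir SE: first cell '.' (not opp) -> no flip
All flips: (4,5)

Answer: ........
........
........
..BBBW..
...BWW..
.....W..
........
........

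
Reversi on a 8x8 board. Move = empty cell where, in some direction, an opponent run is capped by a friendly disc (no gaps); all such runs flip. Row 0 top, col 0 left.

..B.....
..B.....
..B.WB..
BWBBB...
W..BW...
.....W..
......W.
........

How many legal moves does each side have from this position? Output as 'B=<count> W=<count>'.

-- B to move --
(1,3): no bracket -> illegal
(1,4): flips 1 -> legal
(1,5): flips 1 -> legal
(2,0): no bracket -> illegal
(2,1): no bracket -> illegal
(2,3): flips 1 -> legal
(3,5): no bracket -> illegal
(4,1): no bracket -> illegal
(4,2): no bracket -> illegal
(4,5): flips 1 -> legal
(4,6): no bracket -> illegal
(5,0): flips 1 -> legal
(5,1): no bracket -> illegal
(5,3): no bracket -> illegal
(5,4): flips 1 -> legal
(5,6): no bracket -> illegal
(5,7): no bracket -> illegal
(6,4): no bracket -> illegal
(6,5): no bracket -> illegal
(6,7): no bracket -> illegal
(7,5): no bracket -> illegal
(7,6): no bracket -> illegal
(7,7): flips 3 -> legal
B mobility = 7
-- W to move --
(0,1): no bracket -> illegal
(0,3): no bracket -> illegal
(1,1): flips 2 -> legal
(1,3): flips 1 -> legal
(1,4): no bracket -> illegal
(1,5): no bracket -> illegal
(1,6): no bracket -> illegal
(2,0): flips 1 -> legal
(2,1): no bracket -> illegal
(2,3): no bracket -> illegal
(2,6): flips 1 -> legal
(3,5): flips 3 -> legal
(3,6): no bracket -> illegal
(4,1): no bracket -> illegal
(4,2): flips 2 -> legal
(4,5): no bracket -> illegal
(5,2): no bracket -> illegal
(5,3): no bracket -> illegal
(5,4): no bracket -> illegal
W mobility = 6

Answer: B=7 W=6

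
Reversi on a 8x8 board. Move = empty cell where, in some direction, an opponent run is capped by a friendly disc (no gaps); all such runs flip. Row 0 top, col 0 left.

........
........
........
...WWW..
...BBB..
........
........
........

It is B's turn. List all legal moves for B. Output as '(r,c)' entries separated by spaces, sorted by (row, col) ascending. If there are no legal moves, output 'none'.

Answer: (2,2) (2,3) (2,4) (2,5) (2,6)

Derivation:
(2,2): flips 1 -> legal
(2,3): flips 2 -> legal
(2,4): flips 1 -> legal
(2,5): flips 2 -> legal
(2,6): flips 1 -> legal
(3,2): no bracket -> illegal
(3,6): no bracket -> illegal
(4,2): no bracket -> illegal
(4,6): no bracket -> illegal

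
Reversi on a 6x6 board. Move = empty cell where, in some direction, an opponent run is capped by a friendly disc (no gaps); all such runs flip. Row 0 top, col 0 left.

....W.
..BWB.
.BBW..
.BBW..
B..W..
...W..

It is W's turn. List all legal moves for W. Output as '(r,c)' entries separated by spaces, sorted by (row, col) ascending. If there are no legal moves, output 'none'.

Answer: (0,1) (0,5) (1,0) (1,1) (1,5) (2,0) (2,4) (3,0) (4,1)

Derivation:
(0,1): flips 1 -> legal
(0,2): no bracket -> illegal
(0,3): no bracket -> illegal
(0,5): flips 1 -> legal
(1,0): flips 2 -> legal
(1,1): flips 2 -> legal
(1,5): flips 1 -> legal
(2,0): flips 2 -> legal
(2,4): flips 1 -> legal
(2,5): no bracket -> illegal
(3,0): flips 2 -> legal
(4,1): flips 1 -> legal
(4,2): no bracket -> illegal
(5,0): no bracket -> illegal
(5,1): no bracket -> illegal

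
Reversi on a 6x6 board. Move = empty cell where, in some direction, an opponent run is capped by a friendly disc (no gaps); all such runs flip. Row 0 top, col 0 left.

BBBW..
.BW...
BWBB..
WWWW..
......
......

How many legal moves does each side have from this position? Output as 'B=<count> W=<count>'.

-- B to move --
(0,4): flips 1 -> legal
(1,0): no bracket -> illegal
(1,3): flips 1 -> legal
(1,4): no bracket -> illegal
(2,4): no bracket -> illegal
(3,4): no bracket -> illegal
(4,0): flips 2 -> legal
(4,1): flips 3 -> legal
(4,2): flips 2 -> legal
(4,3): flips 1 -> legal
(4,4): flips 1 -> legal
B mobility = 7
-- W to move --
(1,0): flips 2 -> legal
(1,3): flips 2 -> legal
(1,4): flips 1 -> legal
(2,4): flips 2 -> legal
(3,4): flips 1 -> legal
W mobility = 5

Answer: B=7 W=5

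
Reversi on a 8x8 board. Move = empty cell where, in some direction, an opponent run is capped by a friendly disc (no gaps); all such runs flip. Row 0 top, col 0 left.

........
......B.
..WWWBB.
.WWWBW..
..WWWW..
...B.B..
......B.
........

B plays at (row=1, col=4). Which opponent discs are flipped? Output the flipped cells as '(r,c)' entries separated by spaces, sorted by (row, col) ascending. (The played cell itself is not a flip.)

Answer: (2,4)

Derivation:
Dir NW: first cell '.' (not opp) -> no flip
Dir N: first cell '.' (not opp) -> no flip
Dir NE: first cell '.' (not opp) -> no flip
Dir W: first cell '.' (not opp) -> no flip
Dir E: first cell '.' (not opp) -> no flip
Dir SW: opp run (2,3) (3,2), next='.' -> no flip
Dir S: opp run (2,4) capped by B -> flip
Dir SE: first cell 'B' (not opp) -> no flip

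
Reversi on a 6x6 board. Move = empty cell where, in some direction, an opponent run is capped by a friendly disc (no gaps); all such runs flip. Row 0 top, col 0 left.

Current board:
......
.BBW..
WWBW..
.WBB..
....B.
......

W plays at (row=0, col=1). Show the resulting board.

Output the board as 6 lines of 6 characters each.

Answer: .W....
.WWW..
WWBW..
.WBB..
....B.
......

Derivation:
Place W at (0,1); scan 8 dirs for brackets.
Dir NW: edge -> no flip
Dir N: edge -> no flip
Dir NE: edge -> no flip
Dir W: first cell '.' (not opp) -> no flip
Dir E: first cell '.' (not opp) -> no flip
Dir SW: first cell '.' (not opp) -> no flip
Dir S: opp run (1,1) capped by W -> flip
Dir SE: opp run (1,2) capped by W -> flip
All flips: (1,1) (1,2)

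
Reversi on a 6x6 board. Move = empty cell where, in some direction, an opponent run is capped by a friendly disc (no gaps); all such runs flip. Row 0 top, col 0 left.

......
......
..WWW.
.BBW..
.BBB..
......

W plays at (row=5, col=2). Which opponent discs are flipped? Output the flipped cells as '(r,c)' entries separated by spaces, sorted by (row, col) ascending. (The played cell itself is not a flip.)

Dir NW: opp run (4,1), next='.' -> no flip
Dir N: opp run (4,2) (3,2) capped by W -> flip
Dir NE: opp run (4,3), next='.' -> no flip
Dir W: first cell '.' (not opp) -> no flip
Dir E: first cell '.' (not opp) -> no flip
Dir SW: edge -> no flip
Dir S: edge -> no flip
Dir SE: edge -> no flip

Answer: (3,2) (4,2)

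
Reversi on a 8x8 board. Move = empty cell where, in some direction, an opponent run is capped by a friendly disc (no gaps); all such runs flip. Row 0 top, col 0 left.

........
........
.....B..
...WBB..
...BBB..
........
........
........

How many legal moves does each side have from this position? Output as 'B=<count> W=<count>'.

-- B to move --
(2,2): flips 1 -> legal
(2,3): flips 1 -> legal
(2,4): no bracket -> illegal
(3,2): flips 1 -> legal
(4,2): no bracket -> illegal
B mobility = 3
-- W to move --
(1,4): no bracket -> illegal
(1,5): no bracket -> illegal
(1,6): no bracket -> illegal
(2,3): no bracket -> illegal
(2,4): no bracket -> illegal
(2,6): no bracket -> illegal
(3,2): no bracket -> illegal
(3,6): flips 2 -> legal
(4,2): no bracket -> illegal
(4,6): no bracket -> illegal
(5,2): no bracket -> illegal
(5,3): flips 1 -> legal
(5,4): no bracket -> illegal
(5,5): flips 1 -> legal
(5,6): no bracket -> illegal
W mobility = 3

Answer: B=3 W=3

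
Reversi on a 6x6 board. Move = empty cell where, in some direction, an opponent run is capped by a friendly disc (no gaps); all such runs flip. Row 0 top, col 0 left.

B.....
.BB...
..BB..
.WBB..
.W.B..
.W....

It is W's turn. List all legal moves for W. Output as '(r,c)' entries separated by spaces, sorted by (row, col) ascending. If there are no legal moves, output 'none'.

Answer: (1,3) (1,4) (3,4)

Derivation:
(0,1): no bracket -> illegal
(0,2): no bracket -> illegal
(0,3): no bracket -> illegal
(1,0): no bracket -> illegal
(1,3): flips 1 -> legal
(1,4): flips 2 -> legal
(2,0): no bracket -> illegal
(2,1): no bracket -> illegal
(2,4): no bracket -> illegal
(3,4): flips 2 -> legal
(4,2): no bracket -> illegal
(4,4): no bracket -> illegal
(5,2): no bracket -> illegal
(5,3): no bracket -> illegal
(5,4): no bracket -> illegal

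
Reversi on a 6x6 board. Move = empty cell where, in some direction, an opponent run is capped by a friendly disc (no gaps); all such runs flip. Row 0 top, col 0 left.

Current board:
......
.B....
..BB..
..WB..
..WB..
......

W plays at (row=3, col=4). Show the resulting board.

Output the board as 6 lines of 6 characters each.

Place W at (3,4); scan 8 dirs for brackets.
Dir NW: opp run (2,3), next='.' -> no flip
Dir N: first cell '.' (not opp) -> no flip
Dir NE: first cell '.' (not opp) -> no flip
Dir W: opp run (3,3) capped by W -> flip
Dir E: first cell '.' (not opp) -> no flip
Dir SW: opp run (4,3), next='.' -> no flip
Dir S: first cell '.' (not opp) -> no flip
Dir SE: first cell '.' (not opp) -> no flip
All flips: (3,3)

Answer: ......
.B....
..BB..
..WWW.
..WB..
......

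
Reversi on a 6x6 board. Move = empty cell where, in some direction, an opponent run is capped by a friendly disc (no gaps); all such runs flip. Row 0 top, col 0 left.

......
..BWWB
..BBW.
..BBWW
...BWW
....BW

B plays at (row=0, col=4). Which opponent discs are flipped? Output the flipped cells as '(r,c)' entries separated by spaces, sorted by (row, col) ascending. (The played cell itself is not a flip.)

Answer: (1,3) (1,4) (2,4) (3,4) (4,4)

Derivation:
Dir NW: edge -> no flip
Dir N: edge -> no flip
Dir NE: edge -> no flip
Dir W: first cell '.' (not opp) -> no flip
Dir E: first cell '.' (not opp) -> no flip
Dir SW: opp run (1,3) capped by B -> flip
Dir S: opp run (1,4) (2,4) (3,4) (4,4) capped by B -> flip
Dir SE: first cell 'B' (not opp) -> no flip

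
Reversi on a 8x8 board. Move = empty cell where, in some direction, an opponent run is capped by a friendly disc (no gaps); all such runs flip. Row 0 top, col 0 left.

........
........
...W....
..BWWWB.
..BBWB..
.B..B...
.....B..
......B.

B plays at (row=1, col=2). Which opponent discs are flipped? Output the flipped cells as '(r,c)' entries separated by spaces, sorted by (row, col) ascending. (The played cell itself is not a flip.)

Dir NW: first cell '.' (not opp) -> no flip
Dir N: first cell '.' (not opp) -> no flip
Dir NE: first cell '.' (not opp) -> no flip
Dir W: first cell '.' (not opp) -> no flip
Dir E: first cell '.' (not opp) -> no flip
Dir SW: first cell '.' (not opp) -> no flip
Dir S: first cell '.' (not opp) -> no flip
Dir SE: opp run (2,3) (3,4) capped by B -> flip

Answer: (2,3) (3,4)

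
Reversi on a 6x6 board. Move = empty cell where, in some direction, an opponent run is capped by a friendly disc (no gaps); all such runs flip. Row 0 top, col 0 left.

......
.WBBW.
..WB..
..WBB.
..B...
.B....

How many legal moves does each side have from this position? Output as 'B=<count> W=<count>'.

Answer: B=7 W=6

Derivation:
-- B to move --
(0,0): flips 2 -> legal
(0,1): no bracket -> illegal
(0,2): no bracket -> illegal
(0,3): no bracket -> illegal
(0,4): no bracket -> illegal
(0,5): flips 1 -> legal
(1,0): flips 1 -> legal
(1,5): flips 1 -> legal
(2,0): no bracket -> illegal
(2,1): flips 1 -> legal
(2,4): no bracket -> illegal
(2,5): no bracket -> illegal
(3,1): flips 2 -> legal
(4,1): flips 1 -> legal
(4,3): no bracket -> illegal
B mobility = 7
-- W to move --
(0,1): no bracket -> illegal
(0,2): flips 1 -> legal
(0,3): no bracket -> illegal
(0,4): flips 1 -> legal
(2,1): no bracket -> illegal
(2,4): flips 1 -> legal
(2,5): no bracket -> illegal
(3,1): no bracket -> illegal
(3,5): flips 2 -> legal
(4,0): no bracket -> illegal
(4,1): no bracket -> illegal
(4,3): no bracket -> illegal
(4,4): flips 1 -> legal
(4,5): no bracket -> illegal
(5,0): no bracket -> illegal
(5,2): flips 1 -> legal
(5,3): no bracket -> illegal
W mobility = 6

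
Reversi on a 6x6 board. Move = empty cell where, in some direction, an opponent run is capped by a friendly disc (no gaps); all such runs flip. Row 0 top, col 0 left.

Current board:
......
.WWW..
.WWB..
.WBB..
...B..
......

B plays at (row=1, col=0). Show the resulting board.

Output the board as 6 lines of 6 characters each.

Place B at (1,0); scan 8 dirs for brackets.
Dir NW: edge -> no flip
Dir N: first cell '.' (not opp) -> no flip
Dir NE: first cell '.' (not opp) -> no flip
Dir W: edge -> no flip
Dir E: opp run (1,1) (1,2) (1,3), next='.' -> no flip
Dir SW: edge -> no flip
Dir S: first cell '.' (not opp) -> no flip
Dir SE: opp run (2,1) capped by B -> flip
All flips: (2,1)

Answer: ......
BWWW..
.BWB..
.WBB..
...B..
......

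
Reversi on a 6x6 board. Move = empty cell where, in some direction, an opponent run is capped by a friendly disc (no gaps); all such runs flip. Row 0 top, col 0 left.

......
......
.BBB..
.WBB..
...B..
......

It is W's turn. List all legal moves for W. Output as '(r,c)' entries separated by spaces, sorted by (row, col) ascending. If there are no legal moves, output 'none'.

(1,0): no bracket -> illegal
(1,1): flips 1 -> legal
(1,2): no bracket -> illegal
(1,3): flips 1 -> legal
(1,4): no bracket -> illegal
(2,0): no bracket -> illegal
(2,4): no bracket -> illegal
(3,0): no bracket -> illegal
(3,4): flips 2 -> legal
(4,1): no bracket -> illegal
(4,2): no bracket -> illegal
(4,4): no bracket -> illegal
(5,2): no bracket -> illegal
(5,3): no bracket -> illegal
(5,4): no bracket -> illegal

Answer: (1,1) (1,3) (3,4)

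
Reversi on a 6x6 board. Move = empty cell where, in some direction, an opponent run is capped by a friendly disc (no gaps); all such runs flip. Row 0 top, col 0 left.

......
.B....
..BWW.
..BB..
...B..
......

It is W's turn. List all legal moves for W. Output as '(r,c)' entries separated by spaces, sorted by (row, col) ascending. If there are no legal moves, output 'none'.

Answer: (2,1) (4,1) (4,2) (5,3)

Derivation:
(0,0): no bracket -> illegal
(0,1): no bracket -> illegal
(0,2): no bracket -> illegal
(1,0): no bracket -> illegal
(1,2): no bracket -> illegal
(1,3): no bracket -> illegal
(2,0): no bracket -> illegal
(2,1): flips 1 -> legal
(3,1): no bracket -> illegal
(3,4): no bracket -> illegal
(4,1): flips 1 -> legal
(4,2): flips 1 -> legal
(4,4): no bracket -> illegal
(5,2): no bracket -> illegal
(5,3): flips 2 -> legal
(5,4): no bracket -> illegal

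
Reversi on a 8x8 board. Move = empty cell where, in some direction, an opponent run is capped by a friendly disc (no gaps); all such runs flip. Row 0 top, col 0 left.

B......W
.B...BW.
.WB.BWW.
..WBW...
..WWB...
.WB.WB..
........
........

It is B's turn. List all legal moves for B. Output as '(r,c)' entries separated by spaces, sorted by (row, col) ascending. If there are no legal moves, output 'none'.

Answer: (1,7) (2,0) (2,7) (3,1) (3,5) (3,7) (4,1) (5,0) (5,3) (6,0) (6,4)

Derivation:
(0,5): no bracket -> illegal
(0,6): no bracket -> illegal
(1,0): no bracket -> illegal
(1,2): no bracket -> illegal
(1,4): no bracket -> illegal
(1,7): flips 1 -> legal
(2,0): flips 1 -> legal
(2,3): no bracket -> illegal
(2,7): flips 2 -> legal
(3,0): no bracket -> illegal
(3,1): flips 2 -> legal
(3,5): flips 2 -> legal
(3,6): no bracket -> illegal
(3,7): flips 1 -> legal
(4,0): no bracket -> illegal
(4,1): flips 2 -> legal
(4,5): no bracket -> illegal
(5,0): flips 1 -> legal
(5,3): flips 2 -> legal
(6,0): flips 2 -> legal
(6,1): no bracket -> illegal
(6,2): no bracket -> illegal
(6,3): no bracket -> illegal
(6,4): flips 1 -> legal
(6,5): no bracket -> illegal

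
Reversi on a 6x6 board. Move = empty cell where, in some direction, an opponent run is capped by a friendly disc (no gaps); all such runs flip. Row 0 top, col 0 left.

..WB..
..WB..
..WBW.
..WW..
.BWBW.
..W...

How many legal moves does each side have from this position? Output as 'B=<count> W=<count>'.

Answer: B=7 W=8

Derivation:
-- B to move --
(0,1): flips 2 -> legal
(1,1): flips 1 -> legal
(1,4): no bracket -> illegal
(1,5): no bracket -> illegal
(2,1): flips 3 -> legal
(2,5): flips 1 -> legal
(3,1): flips 1 -> legal
(3,4): no bracket -> illegal
(3,5): flips 1 -> legal
(4,5): flips 1 -> legal
(5,1): no bracket -> illegal
(5,3): no bracket -> illegal
(5,4): no bracket -> illegal
(5,5): no bracket -> illegal
B mobility = 7
-- W to move --
(0,4): flips 2 -> legal
(1,4): flips 2 -> legal
(3,0): flips 1 -> legal
(3,1): no bracket -> illegal
(3,4): flips 2 -> legal
(4,0): flips 1 -> legal
(5,0): flips 1 -> legal
(5,1): no bracket -> illegal
(5,3): flips 1 -> legal
(5,4): flips 1 -> legal
W mobility = 8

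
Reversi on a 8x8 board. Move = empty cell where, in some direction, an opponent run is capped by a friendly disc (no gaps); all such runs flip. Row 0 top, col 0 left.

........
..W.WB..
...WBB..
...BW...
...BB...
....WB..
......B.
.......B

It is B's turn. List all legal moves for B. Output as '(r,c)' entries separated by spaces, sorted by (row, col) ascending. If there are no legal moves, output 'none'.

(0,1): no bracket -> illegal
(0,2): no bracket -> illegal
(0,3): flips 1 -> legal
(0,4): flips 1 -> legal
(0,5): no bracket -> illegal
(1,1): no bracket -> illegal
(1,3): flips 2 -> legal
(2,1): no bracket -> illegal
(2,2): flips 1 -> legal
(3,2): no bracket -> illegal
(3,5): flips 1 -> legal
(4,5): no bracket -> illegal
(5,3): flips 1 -> legal
(6,3): no bracket -> illegal
(6,4): flips 1 -> legal
(6,5): flips 1 -> legal

Answer: (0,3) (0,4) (1,3) (2,2) (3,5) (5,3) (6,4) (6,5)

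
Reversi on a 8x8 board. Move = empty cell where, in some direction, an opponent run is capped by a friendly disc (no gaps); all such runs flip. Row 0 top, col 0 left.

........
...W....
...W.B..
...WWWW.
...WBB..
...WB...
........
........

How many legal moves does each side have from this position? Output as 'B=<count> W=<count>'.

-- B to move --
(0,2): no bracket -> illegal
(0,3): no bracket -> illegal
(0,4): no bracket -> illegal
(1,2): flips 2 -> legal
(1,4): no bracket -> illegal
(2,2): flips 1 -> legal
(2,4): flips 1 -> legal
(2,6): flips 1 -> legal
(2,7): flips 1 -> legal
(3,2): flips 1 -> legal
(3,7): no bracket -> illegal
(4,2): flips 1 -> legal
(4,6): no bracket -> illegal
(4,7): flips 1 -> legal
(5,2): flips 3 -> legal
(6,2): flips 1 -> legal
(6,3): no bracket -> illegal
(6,4): no bracket -> illegal
B mobility = 10
-- W to move --
(1,4): flips 1 -> legal
(1,5): flips 1 -> legal
(1,6): flips 1 -> legal
(2,4): no bracket -> illegal
(2,6): no bracket -> illegal
(4,6): flips 2 -> legal
(5,5): flips 3 -> legal
(5,6): flips 1 -> legal
(6,3): flips 2 -> legal
(6,4): flips 2 -> legal
(6,5): flips 1 -> legal
W mobility = 9

Answer: B=10 W=9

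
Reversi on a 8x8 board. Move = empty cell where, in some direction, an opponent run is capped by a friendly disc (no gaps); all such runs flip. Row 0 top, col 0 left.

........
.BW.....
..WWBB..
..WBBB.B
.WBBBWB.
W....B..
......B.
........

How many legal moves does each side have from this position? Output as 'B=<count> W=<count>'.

Answer: B=7 W=11

Derivation:
-- B to move --
(0,1): flips 2 -> legal
(0,2): flips 3 -> legal
(0,3): no bracket -> illegal
(1,3): flips 2 -> legal
(1,4): no bracket -> illegal
(2,1): flips 3 -> legal
(3,0): no bracket -> illegal
(3,1): flips 1 -> legal
(3,6): no bracket -> illegal
(4,0): flips 1 -> legal
(5,1): no bracket -> illegal
(5,2): no bracket -> illegal
(5,4): no bracket -> illegal
(5,6): flips 1 -> legal
(6,0): no bracket -> illegal
(6,1): no bracket -> illegal
B mobility = 7
-- W to move --
(0,0): flips 1 -> legal
(0,1): no bracket -> illegal
(0,2): no bracket -> illegal
(1,0): flips 1 -> legal
(1,3): no bracket -> illegal
(1,4): no bracket -> illegal
(1,5): flips 2 -> legal
(1,6): no bracket -> illegal
(2,0): no bracket -> illegal
(2,1): no bracket -> illegal
(2,6): flips 2 -> legal
(2,7): no bracket -> illegal
(3,1): no bracket -> illegal
(3,6): flips 3 -> legal
(4,7): flips 1 -> legal
(5,1): no bracket -> illegal
(5,2): flips 1 -> legal
(5,3): flips 2 -> legal
(5,4): flips 1 -> legal
(5,6): no bracket -> illegal
(5,7): no bracket -> illegal
(6,4): no bracket -> illegal
(6,5): flips 1 -> legal
(6,7): no bracket -> illegal
(7,5): no bracket -> illegal
(7,6): no bracket -> illegal
(7,7): flips 4 -> legal
W mobility = 11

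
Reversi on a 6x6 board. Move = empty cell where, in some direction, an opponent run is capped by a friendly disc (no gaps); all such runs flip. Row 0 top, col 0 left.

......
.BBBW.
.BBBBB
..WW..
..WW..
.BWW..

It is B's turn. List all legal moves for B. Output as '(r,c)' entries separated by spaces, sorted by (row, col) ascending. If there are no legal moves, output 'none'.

(0,3): flips 1 -> legal
(0,4): flips 1 -> legal
(0,5): flips 1 -> legal
(1,5): flips 1 -> legal
(3,1): no bracket -> illegal
(3,4): no bracket -> illegal
(4,1): flips 1 -> legal
(4,4): flips 1 -> legal
(5,4): flips 4 -> legal

Answer: (0,3) (0,4) (0,5) (1,5) (4,1) (4,4) (5,4)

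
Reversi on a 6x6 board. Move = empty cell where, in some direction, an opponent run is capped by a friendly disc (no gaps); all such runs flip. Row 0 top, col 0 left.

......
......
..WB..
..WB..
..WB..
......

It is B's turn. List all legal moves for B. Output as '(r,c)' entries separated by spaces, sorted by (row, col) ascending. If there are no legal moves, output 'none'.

(1,1): flips 1 -> legal
(1,2): no bracket -> illegal
(1,3): no bracket -> illegal
(2,1): flips 2 -> legal
(3,1): flips 1 -> legal
(4,1): flips 2 -> legal
(5,1): flips 1 -> legal
(5,2): no bracket -> illegal
(5,3): no bracket -> illegal

Answer: (1,1) (2,1) (3,1) (4,1) (5,1)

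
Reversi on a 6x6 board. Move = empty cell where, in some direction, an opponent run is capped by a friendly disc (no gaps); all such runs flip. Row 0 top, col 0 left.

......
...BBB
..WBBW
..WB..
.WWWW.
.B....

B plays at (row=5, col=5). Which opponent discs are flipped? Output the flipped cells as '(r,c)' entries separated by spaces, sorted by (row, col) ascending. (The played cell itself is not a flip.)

Answer: (4,4)

Derivation:
Dir NW: opp run (4,4) capped by B -> flip
Dir N: first cell '.' (not opp) -> no flip
Dir NE: edge -> no flip
Dir W: first cell '.' (not opp) -> no flip
Dir E: edge -> no flip
Dir SW: edge -> no flip
Dir S: edge -> no flip
Dir SE: edge -> no flip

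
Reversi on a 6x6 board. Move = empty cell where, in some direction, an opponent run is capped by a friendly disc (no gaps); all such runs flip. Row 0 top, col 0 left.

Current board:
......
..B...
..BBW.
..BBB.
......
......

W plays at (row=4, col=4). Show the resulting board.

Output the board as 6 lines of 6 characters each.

Answer: ......
..B...
..BBW.
..BBW.
....W.
......

Derivation:
Place W at (4,4); scan 8 dirs for brackets.
Dir NW: opp run (3,3) (2,2), next='.' -> no flip
Dir N: opp run (3,4) capped by W -> flip
Dir NE: first cell '.' (not opp) -> no flip
Dir W: first cell '.' (not opp) -> no flip
Dir E: first cell '.' (not opp) -> no flip
Dir SW: first cell '.' (not opp) -> no flip
Dir S: first cell '.' (not opp) -> no flip
Dir SE: first cell '.' (not opp) -> no flip
All flips: (3,4)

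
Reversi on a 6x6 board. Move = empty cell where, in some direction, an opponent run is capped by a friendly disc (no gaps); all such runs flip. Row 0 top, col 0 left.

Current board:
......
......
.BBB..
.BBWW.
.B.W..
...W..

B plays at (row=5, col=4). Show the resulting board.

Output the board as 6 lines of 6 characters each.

Place B at (5,4); scan 8 dirs for brackets.
Dir NW: opp run (4,3) capped by B -> flip
Dir N: first cell '.' (not opp) -> no flip
Dir NE: first cell '.' (not opp) -> no flip
Dir W: opp run (5,3), next='.' -> no flip
Dir E: first cell '.' (not opp) -> no flip
Dir SW: edge -> no flip
Dir S: edge -> no flip
Dir SE: edge -> no flip
All flips: (4,3)

Answer: ......
......
.BBB..
.BBWW.
.B.B..
...WB.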